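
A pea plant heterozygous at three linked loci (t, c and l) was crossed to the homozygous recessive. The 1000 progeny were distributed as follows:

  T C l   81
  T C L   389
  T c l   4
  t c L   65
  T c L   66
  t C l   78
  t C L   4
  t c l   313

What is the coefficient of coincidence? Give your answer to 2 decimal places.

0.34

The two most frequent reciprocal classes, t c l and T C L, are the parental types, so the F1 was t c l / T C L.
The two rarest classes, T c l and t C L, are the double crossovers. Comparing them with the parentals, only the t allele has switched, so t is the middle locus and the order is c – t – l.
c–t: (144 + 8)/1000 = 0.1520; t–l: (146 + 8)/1000 = 0.1540.
Expected DCO frequency = 0.1520 × 0.1540 ≈ 0.02341; observed = 8/1000 ≈ 0.00800.
Coefficient of coincidence = 0.00800/0.02341 ≈ 0.34.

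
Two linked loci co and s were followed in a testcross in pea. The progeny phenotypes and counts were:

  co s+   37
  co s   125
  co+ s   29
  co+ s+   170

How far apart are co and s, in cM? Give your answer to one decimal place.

18.3 cM

The two most frequent classes, co+ s+ (170) and co s (125), are the parental types, so the F1 was co+ s+ / co s.
The recombinant classes are co+ s and co s+: 29 + 37 = 66.
Recombination frequency = 66/361 = 0.1828 ≈ 18.3%, i.e. 18.3 cM.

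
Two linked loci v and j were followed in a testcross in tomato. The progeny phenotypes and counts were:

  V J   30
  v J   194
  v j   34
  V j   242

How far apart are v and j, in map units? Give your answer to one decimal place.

12.8 map units

The two most frequent classes, V j (242) and v J (194), are the parental types, so the F1 was V j / v J.
The recombinant classes are V J and v j: 30 + 34 = 64.
Recombination frequency = 64/500 = 0.1280 ≈ 12.8%, i.e. 12.8 map units.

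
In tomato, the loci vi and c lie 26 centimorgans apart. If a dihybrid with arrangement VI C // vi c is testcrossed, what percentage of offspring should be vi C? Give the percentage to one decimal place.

A map distance of 26 centimorgans corresponds to a recombination frequency of 0.260.
The F1 is VI C / vi c, so vi C is a recombinant gamete class with expected frequency r/2 = 0.260/2 = 0.1300.
That is 0.1300 = 13.0% of the progeny.

13.0%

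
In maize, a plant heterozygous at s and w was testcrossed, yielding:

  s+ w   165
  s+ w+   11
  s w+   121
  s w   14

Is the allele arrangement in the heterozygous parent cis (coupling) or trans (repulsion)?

trans

The two most frequent classes are s+ w (165) and s w+ (121); these are the parental (non-recombinant) types.
So the F1 carried s+ w on one chromosome and s w+ on the other — the recessive alleles are on opposite chromosomes (trans / repulsion).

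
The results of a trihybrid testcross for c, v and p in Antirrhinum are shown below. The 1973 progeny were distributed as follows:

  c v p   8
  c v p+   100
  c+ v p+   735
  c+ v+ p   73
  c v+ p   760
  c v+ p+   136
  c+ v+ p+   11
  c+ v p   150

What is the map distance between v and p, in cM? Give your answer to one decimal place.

15.5 cM

The two most frequent reciprocal classes, c+ v p+ and c v+ p, are the parental types, so the F1 was c+ v p+ / c v+ p.
The two rarest classes, c+ v+ p+ and c v p, are the double crossovers. Comparing them with the parentals, only the v allele has switched, so v is the middle locus and the order is p – v – c.
Crossovers in the p–v interval produce the single-crossover classes c+ v p and c v+ p+ (150 + 136 = 286) plus the double crossovers (19).
RF(p–v) = (286 + 19) / 1973 = 305/1973 = 0.1546 → 15.5 cM.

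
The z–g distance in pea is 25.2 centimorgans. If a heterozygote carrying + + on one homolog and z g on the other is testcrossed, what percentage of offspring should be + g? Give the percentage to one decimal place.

12.6%

A map distance of 25.2 centimorgans corresponds to a recombination frequency of 0.252.
The F1 is + + / z g, so + g is a recombinant gamete class with expected frequency r/2 = 0.252/2 = 0.1260.
That is 0.1260 = 12.6% of the progeny.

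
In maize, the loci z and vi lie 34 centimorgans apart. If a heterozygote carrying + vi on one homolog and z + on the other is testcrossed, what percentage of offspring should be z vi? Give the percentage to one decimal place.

A map distance of 34 centimorgans corresponds to a recombination frequency of 0.340.
The F1 is + vi / z +, so z vi is a recombinant gamete class with expected frequency r/2 = 0.340/2 = 0.1700.
That is 0.1700 = 17.0% of the progeny.

17.0%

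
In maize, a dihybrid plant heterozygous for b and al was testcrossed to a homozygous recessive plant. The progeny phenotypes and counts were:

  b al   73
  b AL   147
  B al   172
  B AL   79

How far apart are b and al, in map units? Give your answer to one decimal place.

The two most frequent classes, B al (172) and b AL (147), are the parental types, so the F1 was B al / b AL.
The recombinant classes are B AL and b al: 79 + 73 = 152.
Recombination frequency = 152/471 = 0.3227 ≈ 32.3%, i.e. 32.3 map units.

32.3 map units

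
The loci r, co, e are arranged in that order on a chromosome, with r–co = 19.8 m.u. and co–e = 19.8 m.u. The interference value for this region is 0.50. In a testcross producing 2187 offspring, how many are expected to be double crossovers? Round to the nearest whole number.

Map distances give recombination frequencies of 0.198 and 0.198 for the two intervals.
With interference 0.50 (so coincidence = 0.50), expected double-crossover frequency = 0.198 × 0.198 × 0.50 = 0.01960.
Expected number = 0.01960 × 2187 = 42.87 ≈ 43.

43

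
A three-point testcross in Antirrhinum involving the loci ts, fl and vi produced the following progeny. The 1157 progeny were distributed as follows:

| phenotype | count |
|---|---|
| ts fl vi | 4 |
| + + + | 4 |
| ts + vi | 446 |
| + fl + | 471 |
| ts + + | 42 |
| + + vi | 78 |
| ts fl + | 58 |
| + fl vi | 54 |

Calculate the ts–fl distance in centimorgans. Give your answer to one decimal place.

12.4 centimorgans

The two most frequent reciprocal classes, + fl + and ts + vi, are the parental types, so the F1 was + fl + / ts + vi.
The two rarest classes, + + + and ts fl vi, are the double crossovers. Comparing them with the parentals, only the fl allele has switched, so fl is the middle locus and the order is ts – fl – vi.
Crossovers in the ts–fl interval produce the single-crossover classes ts fl + and + + vi (58 + 78 = 136) plus the double crossovers (8).
RF(ts–fl) = (136 + 8) / 1157 = 144/1157 = 0.1245 → 12.4 centimorgans.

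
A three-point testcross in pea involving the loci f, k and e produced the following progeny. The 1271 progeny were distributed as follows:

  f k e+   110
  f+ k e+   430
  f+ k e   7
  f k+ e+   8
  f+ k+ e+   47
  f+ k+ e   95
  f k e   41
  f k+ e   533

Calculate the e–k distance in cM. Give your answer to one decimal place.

The two most frequent reciprocal classes, f+ k e+ and f k+ e, are the parental types, so the F1 was f+ k e+ / f k+ e.
The two rarest classes, f+ k e and f k+ e+, are the double crossovers. Comparing them with the parentals, only the e allele has switched, so e is the middle locus and the order is f – e – k.
Crossovers in the e–k interval produce the single-crossover classes f+ k+ e+ and f k e (47 + 41 = 88) plus the double crossovers (15).
RF(e–k) = (88 + 15) / 1271 = 103/1271 = 0.0810 → 8.1 cM.

8.1 cM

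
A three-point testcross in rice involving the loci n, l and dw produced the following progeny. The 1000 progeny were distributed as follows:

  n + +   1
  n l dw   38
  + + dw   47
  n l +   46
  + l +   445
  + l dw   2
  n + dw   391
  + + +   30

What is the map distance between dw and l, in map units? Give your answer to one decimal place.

The two most frequent reciprocal classes, n + dw and + l +, are the parental types, so the F1 was n + dw / + l +.
The two rarest classes, n + + and + l dw, are the double crossovers. Comparing them with the parentals, only the dw allele has switched, so dw is the middle locus and the order is n – dw – l.
Crossovers in the dw–l interval produce the single-crossover classes n l dw and + + + (38 + 30 = 68) plus the double crossovers (3).
RF(dw–l) = (68 + 3) / 1000 = 71/1000 = 0.0710 → 7.1 map units.

7.1 map units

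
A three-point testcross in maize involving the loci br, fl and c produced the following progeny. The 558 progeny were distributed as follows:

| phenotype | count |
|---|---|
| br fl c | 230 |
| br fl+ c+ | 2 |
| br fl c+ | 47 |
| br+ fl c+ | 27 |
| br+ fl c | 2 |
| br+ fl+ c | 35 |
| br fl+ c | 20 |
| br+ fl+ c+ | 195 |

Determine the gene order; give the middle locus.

The two most frequent reciprocal classes, br fl c and br+ fl+ c+, are the parental types, so the F1 was br fl c / br+ fl+ c+.
The two rarest classes, br+ fl c and br fl+ c+, are the double crossovers. Comparing them with the parentals, only the br allele has switched, so br is the middle locus and the order is c – br – fl.

br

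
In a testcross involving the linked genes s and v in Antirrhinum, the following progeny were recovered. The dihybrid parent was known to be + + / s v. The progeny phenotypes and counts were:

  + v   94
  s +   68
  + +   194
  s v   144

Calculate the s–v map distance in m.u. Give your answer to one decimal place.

32.4 m.u.

The recombinant classes are + v and s +: 94 + 68 = 162.
Recombination frequency = 162/500 = 0.3240 ≈ 32.4%, i.e. 32.4 m.u.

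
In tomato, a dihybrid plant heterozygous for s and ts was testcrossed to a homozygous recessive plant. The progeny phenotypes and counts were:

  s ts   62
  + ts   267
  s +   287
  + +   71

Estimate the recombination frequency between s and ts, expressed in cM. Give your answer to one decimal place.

The two most frequent classes, + ts (267) and s + (287), are the parental types, so the F1 was + ts / s +.
The recombinant classes are + + and s ts: 71 + 62 = 133.
Recombination frequency = 133/687 = 0.1936 ≈ 19.4%, i.e. 19.4 cM.

19.4 cM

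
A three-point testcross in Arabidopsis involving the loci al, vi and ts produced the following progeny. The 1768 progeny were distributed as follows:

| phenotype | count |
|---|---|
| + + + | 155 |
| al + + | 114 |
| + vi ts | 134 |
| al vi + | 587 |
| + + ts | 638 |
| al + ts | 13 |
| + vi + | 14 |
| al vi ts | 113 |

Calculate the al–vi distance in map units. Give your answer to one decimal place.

The two most frequent reciprocal classes, al vi + and + + ts, are the parental types, so the F1 was al vi + / + + ts.
The two rarest classes, + vi + and al + ts, are the double crossovers. Comparing them with the parentals, only the al allele has switched, so al is the middle locus and the order is ts – al – vi.
Crossovers in the al–vi interval produce the single-crossover classes al + + and + vi ts (114 + 134 = 248) plus the double crossovers (27).
RF(al–vi) = (248 + 27) / 1768 = 275/1768 = 0.1555 → 15.6 map units.

15.6 map units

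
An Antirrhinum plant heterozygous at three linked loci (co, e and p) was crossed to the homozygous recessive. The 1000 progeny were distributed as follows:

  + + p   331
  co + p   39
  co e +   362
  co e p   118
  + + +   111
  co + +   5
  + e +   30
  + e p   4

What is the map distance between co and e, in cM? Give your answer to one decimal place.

7.8 cM

The two most frequent reciprocal classes, + + p and co e +, are the parental types, so the F1 was + + p / co e +.
The two rarest classes, + e p and co + +, are the double crossovers. Comparing them with the parentals, only the e allele has switched, so e is the middle locus and the order is p – e – co.
Crossovers in the e–co interval produce the single-crossover classes co + p and + e + (39 + 30 = 69) plus the double crossovers (9).
RF(e–co) = (69 + 9) / 1000 = 78/1000 = 0.0780 → 7.8 cM.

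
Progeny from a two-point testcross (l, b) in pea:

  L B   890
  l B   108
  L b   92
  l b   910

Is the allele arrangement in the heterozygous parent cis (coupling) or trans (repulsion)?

The two most frequent classes are L B (890) and l b (910); these are the parental (non-recombinant) types.
So the F1 carried L B on one chromosome and l b on the other — the recessive alleles are on the same chromosome (cis / coupling).

cis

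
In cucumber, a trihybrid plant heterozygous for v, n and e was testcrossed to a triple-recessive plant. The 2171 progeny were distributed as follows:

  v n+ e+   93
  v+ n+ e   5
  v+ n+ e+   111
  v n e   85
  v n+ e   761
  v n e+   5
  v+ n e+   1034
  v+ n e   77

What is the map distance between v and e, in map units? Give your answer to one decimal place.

The two most frequent reciprocal classes, v+ n e+ and v n+ e, are the parental types, so the F1 was v+ n e+ / v n+ e.
The two rarest classes, v n e+ and v+ n+ e, are the double crossovers. Comparing them with the parentals, only the v allele has switched, so v is the middle locus and the order is n – v – e.
Crossovers in the v–e interval produce the single-crossover classes v+ n e and v n+ e+ (77 + 93 = 170) plus the double crossovers (10).
RF(v–e) = (170 + 10) / 2171 = 180/2171 = 0.0829 → 8.3 map units.

8.3 map units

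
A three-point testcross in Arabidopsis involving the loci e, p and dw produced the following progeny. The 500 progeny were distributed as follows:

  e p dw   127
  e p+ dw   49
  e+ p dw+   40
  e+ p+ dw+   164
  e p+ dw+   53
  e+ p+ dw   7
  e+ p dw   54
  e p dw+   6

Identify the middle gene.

dw

The two most frequent reciprocal classes, e p dw and e+ p+ dw+, are the parental types, so the F1 was e p dw / e+ p+ dw+.
The two rarest classes, e p dw+ and e+ p+ dw, are the double crossovers. Comparing them with the parentals, only the dw allele has switched, so dw is the middle locus and the order is p – dw – e.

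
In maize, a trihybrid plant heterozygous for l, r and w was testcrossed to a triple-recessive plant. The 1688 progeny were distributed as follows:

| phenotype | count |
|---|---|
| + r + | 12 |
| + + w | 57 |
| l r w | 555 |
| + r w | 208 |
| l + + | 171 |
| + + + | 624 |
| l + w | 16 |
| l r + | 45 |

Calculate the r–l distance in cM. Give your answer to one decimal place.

24.1 cM

The two most frequent reciprocal classes, + + + and l r w, are the parental types, so the F1 was + + + / l r w.
The two rarest classes, + r + and l + w, are the double crossovers. Comparing them with the parentals, only the r allele has switched, so r is the middle locus and the order is l – r – w.
Crossovers in the l–r interval produce the single-crossover classes l + + and + r w (171 + 208 = 379) plus the double crossovers (28).
RF(l–r) = (379 + 28) / 1688 = 407/1688 = 0.2411 → 24.1 cM.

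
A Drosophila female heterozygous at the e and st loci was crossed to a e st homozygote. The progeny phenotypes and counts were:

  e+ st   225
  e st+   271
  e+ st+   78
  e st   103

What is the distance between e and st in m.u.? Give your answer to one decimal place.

The two most frequent classes, e+ st (225) and e st+ (271), are the parental types, so the F1 was e+ st / e st+.
The recombinant classes are e+ st+ and e st: 78 + 103 = 181.
Recombination frequency = 181/677 = 0.2674 ≈ 26.7%, i.e. 26.7 m.u.

26.7 m.u.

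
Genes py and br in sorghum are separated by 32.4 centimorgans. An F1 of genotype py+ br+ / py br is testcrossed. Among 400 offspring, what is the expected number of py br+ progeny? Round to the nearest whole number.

65

A map distance of 32.4 centimorgans corresponds to a recombination frequency of 0.324.
The F1 is py+ br+ / py br, so py br+ is a recombinant gamete class with expected frequency r/2 = 0.324/2 = 0.1620.
Expected number = 0.1620 × 400 = 64.80 ≈ 65.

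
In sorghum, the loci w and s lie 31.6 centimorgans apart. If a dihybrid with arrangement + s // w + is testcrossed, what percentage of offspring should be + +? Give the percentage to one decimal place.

15.8%

A map distance of 31.6 centimorgans corresponds to a recombination frequency of 0.316.
The F1 is + s / w +, so + + is a recombinant gamete class with expected frequency r/2 = 0.316/2 = 0.1580.
That is 0.1580 = 15.8% of the progeny.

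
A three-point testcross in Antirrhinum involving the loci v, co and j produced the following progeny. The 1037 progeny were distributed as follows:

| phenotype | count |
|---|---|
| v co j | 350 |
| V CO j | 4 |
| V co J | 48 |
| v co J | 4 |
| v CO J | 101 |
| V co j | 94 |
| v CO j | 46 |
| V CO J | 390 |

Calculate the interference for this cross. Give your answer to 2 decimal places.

0.60

The two most frequent reciprocal classes, v co j and V CO J, are the parental types, so the F1 was v co j / V CO J.
The two rarest classes, v co J and V CO j, are the double crossovers. Comparing them with the parentals, only the j allele has switched, so j is the middle locus and the order is co – j – v.
co–j: (94 + 8)/1037 = 0.0984; j–v: (195 + 8)/1037 = 0.1958.
Expected DCO frequency = 0.0984 × 0.1958 ≈ 0.01927; observed = 8/1037 ≈ 0.00771.
Coefficient of coincidence = 0.00771/0.01927 ≈ 0.40; interference = 1 − 0.40 = 0.60.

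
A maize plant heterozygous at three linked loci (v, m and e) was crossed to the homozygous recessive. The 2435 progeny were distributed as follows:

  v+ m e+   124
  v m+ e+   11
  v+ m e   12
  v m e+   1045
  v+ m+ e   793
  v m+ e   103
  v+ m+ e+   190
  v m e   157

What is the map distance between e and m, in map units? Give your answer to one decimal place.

The two most frequent reciprocal classes, v m e+ and v+ m+ e, are the parental types, so the F1 was v m e+ / v+ m+ e.
The two rarest classes, v m+ e+ and v+ m e, are the double crossovers. Comparing them with the parentals, only the m allele has switched, so m is the middle locus and the order is e – m – v.
Crossovers in the e–m interval produce the single-crossover classes v m e and v+ m+ e+ (157 + 190 = 347) plus the double crossovers (23).
RF(e–m) = (347 + 23) / 2435 = 370/2435 = 0.1520 → 15.2 map units.

15.2 map units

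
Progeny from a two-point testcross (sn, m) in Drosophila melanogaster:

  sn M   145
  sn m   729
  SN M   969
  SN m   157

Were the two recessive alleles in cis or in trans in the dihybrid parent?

The two most frequent classes are SN M (969) and sn m (729); these are the parental (non-recombinant) types.
So the F1 carried SN M on one chromosome and sn m on the other — the recessive alleles are on the same chromosome (cis / coupling).

cis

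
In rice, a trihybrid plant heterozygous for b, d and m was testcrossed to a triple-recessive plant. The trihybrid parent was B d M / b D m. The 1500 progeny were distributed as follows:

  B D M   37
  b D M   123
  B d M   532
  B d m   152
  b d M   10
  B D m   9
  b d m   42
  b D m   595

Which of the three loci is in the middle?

The two rarest classes, b d M and B D m, are the double crossovers. Comparing them with the parentals, only the b allele has switched, so b is the middle locus and the order is d – b – m.

b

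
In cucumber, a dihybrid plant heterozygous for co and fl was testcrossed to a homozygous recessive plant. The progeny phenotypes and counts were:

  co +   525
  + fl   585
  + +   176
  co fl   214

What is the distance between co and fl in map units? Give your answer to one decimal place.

26.0 map units

The two most frequent classes, + fl (585) and co + (525), are the parental types, so the F1 was + fl / co +.
The recombinant classes are + + and co fl: 176 + 214 = 390.
Recombination frequency = 390/1500 = 0.2600 ≈ 26.0%, i.e. 26.0 map units.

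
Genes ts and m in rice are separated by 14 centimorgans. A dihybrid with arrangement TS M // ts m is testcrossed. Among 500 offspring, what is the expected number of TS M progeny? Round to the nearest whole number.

A map distance of 14 centimorgans corresponds to a recombination frequency of 0.140.
The F1 is TS M / ts m, so TS M is a parental gamete class with expected frequency (1 − r)/2 = 0.860/2 = 0.4300.
Expected number = 0.4300 × 500 = 215.00 ≈ 215.

215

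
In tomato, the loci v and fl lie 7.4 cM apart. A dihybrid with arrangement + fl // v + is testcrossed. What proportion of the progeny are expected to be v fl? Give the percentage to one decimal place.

3.7%

A map distance of 7.4 cM corresponds to a recombination frequency of 0.074.
The F1 is + fl / v +, so v fl is a recombinant gamete class with expected frequency r/2 = 0.074/2 = 0.0370.
That is 0.0370 = 3.7% of the progeny.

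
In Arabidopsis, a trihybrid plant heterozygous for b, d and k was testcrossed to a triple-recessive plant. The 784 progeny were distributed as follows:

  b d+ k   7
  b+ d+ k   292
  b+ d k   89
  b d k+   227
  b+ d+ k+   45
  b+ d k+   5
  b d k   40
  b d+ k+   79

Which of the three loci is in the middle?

b

The two most frequent reciprocal classes, b+ d+ k and b d k+, are the parental types, so the F1 was b+ d+ k / b d k+.
The two rarest classes, b d+ k and b+ d k+, are the double crossovers. Comparing them with the parentals, only the b allele has switched, so b is the middle locus and the order is k – b – d.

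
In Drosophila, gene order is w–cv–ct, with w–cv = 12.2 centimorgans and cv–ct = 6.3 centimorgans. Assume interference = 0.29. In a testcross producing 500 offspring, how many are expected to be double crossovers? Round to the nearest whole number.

Map distances give recombination frequencies of 0.122 and 0.063 for the two intervals.
With interference 0.29 (so coincidence = 0.71), expected double-crossover frequency = 0.122 × 0.063 × 0.71 = 0.00546.
Expected number = 0.00546 × 500 = 2.73 ≈ 3.

3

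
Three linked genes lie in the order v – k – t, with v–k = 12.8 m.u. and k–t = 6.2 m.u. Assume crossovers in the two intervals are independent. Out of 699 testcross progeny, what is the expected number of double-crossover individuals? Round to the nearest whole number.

6

Map distances give recombination frequencies of 0.128 and 0.062 for the two intervals.
With no interference, expected double-crossover frequency = 0.128 × 0.062 = 0.00794.
Expected number = 0.00794 × 699 = 5.55 ≈ 6.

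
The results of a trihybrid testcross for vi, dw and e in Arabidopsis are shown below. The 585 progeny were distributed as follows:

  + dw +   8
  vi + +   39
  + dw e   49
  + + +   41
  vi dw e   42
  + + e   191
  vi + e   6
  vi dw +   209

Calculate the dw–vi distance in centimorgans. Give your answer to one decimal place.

17.4 centimorgans

The two most frequent reciprocal classes, vi dw + and + + e, are the parental types, so the F1 was vi dw + / + + e.
The two rarest classes, + dw + and vi + e, are the double crossovers. Comparing them with the parentals, only the vi allele has switched, so vi is the middle locus and the order is e – vi – dw.
Crossovers in the vi–dw interval produce the single-crossover classes vi + + and + dw e (39 + 49 = 88) plus the double crossovers (14).
RF(vi–dw) = (88 + 14) / 585 = 102/585 = 0.1744 → 17.4 centimorgans.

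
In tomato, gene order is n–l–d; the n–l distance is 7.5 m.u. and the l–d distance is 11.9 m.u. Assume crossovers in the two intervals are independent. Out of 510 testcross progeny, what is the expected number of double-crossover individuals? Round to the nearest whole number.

5

Map distances give recombination frequencies of 0.075 and 0.119 for the two intervals.
With no interference, expected double-crossover frequency = 0.075 × 0.119 = 0.00893.
Expected number = 0.00893 × 510 = 4.55 ≈ 5.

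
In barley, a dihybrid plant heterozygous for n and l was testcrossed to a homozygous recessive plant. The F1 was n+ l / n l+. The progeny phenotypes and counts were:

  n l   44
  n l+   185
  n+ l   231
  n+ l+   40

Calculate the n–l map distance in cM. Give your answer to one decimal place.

16.8 cM

The recombinant classes are n+ l+ and n l: 40 + 44 = 84.
Recombination frequency = 84/500 = 0.1680 ≈ 16.8%, i.e. 16.8 cM.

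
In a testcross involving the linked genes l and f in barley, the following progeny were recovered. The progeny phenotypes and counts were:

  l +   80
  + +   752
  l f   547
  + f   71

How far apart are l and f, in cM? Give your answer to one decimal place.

The two most frequent classes, + + (752) and l f (547), are the parental types, so the F1 was + + / l f.
The recombinant classes are + f and l +: 71 + 80 = 151.
Recombination frequency = 151/1450 = 0.1041 ≈ 10.4%, i.e. 10.4 cM.

10.4 cM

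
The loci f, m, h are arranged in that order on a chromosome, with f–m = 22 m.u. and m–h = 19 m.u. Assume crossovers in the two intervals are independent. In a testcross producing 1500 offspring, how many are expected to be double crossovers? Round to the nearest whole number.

63

Map distances give recombination frequencies of 0.220 and 0.190 for the two intervals.
With no interference, expected double-crossover frequency = 0.220 × 0.190 = 0.04180.
Expected number = 0.04180 × 1500 = 62.70 ≈ 63.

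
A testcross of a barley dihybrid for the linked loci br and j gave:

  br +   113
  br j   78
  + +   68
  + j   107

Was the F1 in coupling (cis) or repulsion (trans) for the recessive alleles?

The two most frequent classes are + j (107) and br + (113); these are the parental (non-recombinant) types.
So the F1 carried + j on one chromosome and br + on the other — the recessive alleles are on opposite chromosomes (trans / repulsion).

trans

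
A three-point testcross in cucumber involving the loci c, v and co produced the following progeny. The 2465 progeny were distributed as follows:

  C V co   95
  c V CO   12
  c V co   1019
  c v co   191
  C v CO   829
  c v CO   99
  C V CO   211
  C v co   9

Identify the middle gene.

co

The two most frequent reciprocal classes, c V co and C v CO, are the parental types, so the F1 was c V co / C v CO.
The two rarest classes, c V CO and C v co, are the double crossovers. Comparing them with the parentals, only the co allele has switched, so co is the middle locus and the order is c – co – v.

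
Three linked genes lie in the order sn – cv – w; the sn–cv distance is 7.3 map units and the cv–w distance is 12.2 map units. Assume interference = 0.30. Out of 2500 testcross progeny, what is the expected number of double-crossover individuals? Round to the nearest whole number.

16

Map distances give recombination frequencies of 0.073 and 0.122 for the two intervals.
With interference 0.30 (so coincidence = 0.70), expected double-crossover frequency = 0.073 × 0.122 × 0.70 = 0.00623.
Expected number = 0.00623 × 2500 = 15.59 ≈ 16.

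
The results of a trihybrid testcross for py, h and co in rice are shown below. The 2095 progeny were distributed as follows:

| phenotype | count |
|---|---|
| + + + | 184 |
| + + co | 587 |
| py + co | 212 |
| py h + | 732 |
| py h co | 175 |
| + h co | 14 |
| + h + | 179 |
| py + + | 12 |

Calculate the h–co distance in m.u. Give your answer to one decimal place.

18.4 m.u.

The two most frequent reciprocal classes, py h + and + + co, are the parental types, so the F1 was py h + / + + co.
The two rarest classes, py + + and + h co, are the double crossovers. Comparing them with the parentals, only the h allele has switched, so h is the middle locus and the order is co – h – py.
Crossovers in the co–h interval produce the single-crossover classes py h co and + + + (175 + 184 = 359) plus the double crossovers (26).
RF(co–h) = (359 + 26) / 2095 = 385/2095 = 0.1838 → 18.4 m.u.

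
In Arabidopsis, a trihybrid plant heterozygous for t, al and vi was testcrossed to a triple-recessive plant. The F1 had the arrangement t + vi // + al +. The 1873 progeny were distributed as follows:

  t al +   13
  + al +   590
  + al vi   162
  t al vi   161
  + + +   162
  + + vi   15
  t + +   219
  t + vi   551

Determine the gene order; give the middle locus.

The two rarest classes, + + vi and t al +, are the double crossovers. Comparing them with the parentals, only the t allele has switched, so t is the middle locus and the order is al – t – vi.

t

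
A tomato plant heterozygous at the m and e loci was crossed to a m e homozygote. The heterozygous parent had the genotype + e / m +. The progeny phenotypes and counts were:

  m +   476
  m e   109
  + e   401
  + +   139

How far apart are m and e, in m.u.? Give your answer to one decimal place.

22.0 m.u.

The recombinant classes are + + and m e: 139 + 109 = 248.
Recombination frequency = 248/1125 = 0.2204 ≈ 22.0%, i.e. 22.0 m.u.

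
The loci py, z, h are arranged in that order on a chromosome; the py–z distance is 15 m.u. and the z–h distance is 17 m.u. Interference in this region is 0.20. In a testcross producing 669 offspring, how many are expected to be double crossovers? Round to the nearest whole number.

14

Map distances give recombination frequencies of 0.150 and 0.170 for the two intervals.
With interference 0.20 (so coincidence = 0.80), expected double-crossover frequency = 0.150 × 0.170 × 0.80 = 0.02040.
Expected number = 0.02040 × 669 = 13.65 ≈ 14.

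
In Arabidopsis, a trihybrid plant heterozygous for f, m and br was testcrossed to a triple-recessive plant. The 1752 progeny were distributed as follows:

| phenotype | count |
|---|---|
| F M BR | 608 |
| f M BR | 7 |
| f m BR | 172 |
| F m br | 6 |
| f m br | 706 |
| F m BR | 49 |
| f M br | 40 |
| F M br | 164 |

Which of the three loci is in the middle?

f

The two most frequent reciprocal classes, F M BR and f m br, are the parental types, so the F1 was F M BR / f m br.
The two rarest classes, f M BR and F m br, are the double crossovers. Comparing them with the parentals, only the f allele has switched, so f is the middle locus and the order is m – f – br.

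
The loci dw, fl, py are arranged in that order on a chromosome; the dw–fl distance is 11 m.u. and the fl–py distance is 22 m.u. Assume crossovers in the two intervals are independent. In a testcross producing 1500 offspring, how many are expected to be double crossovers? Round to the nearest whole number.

Map distances give recombination frequencies of 0.110 and 0.220 for the two intervals.
With no interference, expected double-crossover frequency = 0.110 × 0.220 = 0.02420.
Expected number = 0.02420 × 1500 = 36.30 ≈ 36.

36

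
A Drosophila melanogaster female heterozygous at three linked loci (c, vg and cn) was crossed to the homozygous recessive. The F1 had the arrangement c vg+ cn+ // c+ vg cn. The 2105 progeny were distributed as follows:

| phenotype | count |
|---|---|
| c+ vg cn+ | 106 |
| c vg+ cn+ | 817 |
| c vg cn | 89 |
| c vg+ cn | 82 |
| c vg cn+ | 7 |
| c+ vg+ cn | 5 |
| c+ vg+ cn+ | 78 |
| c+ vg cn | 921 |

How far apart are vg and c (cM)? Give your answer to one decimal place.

The two rarest classes, c vg cn+ and c+ vg+ cn, are the double crossovers. Comparing them with the parentals, only the vg allele has switched, so vg is the middle locus and the order is c – vg – cn.
Crossovers in the c–vg interval produce the single-crossover classes c+ vg+ cn+ and c vg cn (78 + 89 = 167) plus the double crossovers (12).
RF(c–vg) = (167 + 12) / 2105 = 179/2105 = 0.0850 → 8.5 cM.

8.5 cM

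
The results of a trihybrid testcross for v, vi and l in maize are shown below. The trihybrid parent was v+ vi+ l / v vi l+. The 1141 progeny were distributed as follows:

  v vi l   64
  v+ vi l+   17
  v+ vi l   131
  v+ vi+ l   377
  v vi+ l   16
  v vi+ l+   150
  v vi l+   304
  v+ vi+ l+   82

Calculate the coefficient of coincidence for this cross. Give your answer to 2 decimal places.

0.67

The two rarest classes, v vi+ l and v+ vi l+, are the double crossovers. Comparing them with the parentals, only the v allele has switched, so v is the middle locus and the order is l – v – vi.
l–v: (146 + 33)/1141 = 0.1569; v–vi: (281 + 33)/1141 = 0.2752.
Expected DCO frequency = 0.1569 × 0.2752 ≈ 0.04318; observed = 33/1141 ≈ 0.02892.
Coefficient of coincidence = 0.02892/0.04318 ≈ 0.67.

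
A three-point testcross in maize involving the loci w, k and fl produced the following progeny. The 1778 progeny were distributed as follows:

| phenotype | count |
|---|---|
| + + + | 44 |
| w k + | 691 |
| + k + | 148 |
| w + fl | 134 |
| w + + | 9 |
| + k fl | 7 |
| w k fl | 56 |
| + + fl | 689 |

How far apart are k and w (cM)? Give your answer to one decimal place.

The two most frequent reciprocal classes, w k + and + + fl, are the parental types, so the F1 was w k + / + + fl.
The two rarest classes, w + + and + k fl, are the double crossovers. Comparing them with the parentals, only the k allele has switched, so k is the middle locus and the order is w – k – fl.
Crossovers in the w–k interval produce the single-crossover classes + k + and w + fl (148 + 134 = 282) plus the double crossovers (16).
RF(w–k) = (282 + 16) / 1778 = 298/1778 = 0.1676 → 16.8 cM.

16.8 cM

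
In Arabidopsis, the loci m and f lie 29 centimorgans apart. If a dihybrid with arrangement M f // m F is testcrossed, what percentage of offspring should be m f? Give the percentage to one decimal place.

A map distance of 29 centimorgans corresponds to a recombination frequency of 0.290.
The F1 is M f / m F, so m f is a recombinant gamete class with expected frequency r/2 = 0.290/2 = 0.1450.
That is 0.1450 = 14.5% of the progeny.

14.5%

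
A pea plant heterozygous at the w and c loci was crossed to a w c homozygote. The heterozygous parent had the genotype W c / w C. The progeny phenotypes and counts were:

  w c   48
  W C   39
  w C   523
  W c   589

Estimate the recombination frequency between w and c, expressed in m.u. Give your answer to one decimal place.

7.3 m.u.

The recombinant classes are W C and w c: 39 + 48 = 87.
Recombination frequency = 87/1199 = 0.0726 ≈ 7.3%, i.e. 7.3 m.u.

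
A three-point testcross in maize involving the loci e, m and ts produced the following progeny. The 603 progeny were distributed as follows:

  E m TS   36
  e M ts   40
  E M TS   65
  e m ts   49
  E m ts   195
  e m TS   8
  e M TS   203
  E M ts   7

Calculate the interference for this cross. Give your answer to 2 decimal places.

0.23

The two most frequent reciprocal classes, E m ts and e M TS, are the parental types, so the F1 was E m ts / e M TS.
The two rarest classes, E M ts and e m TS, are the double crossovers. Comparing them with the parentals, only the m allele has switched, so m is the middle locus and the order is e – m – ts.
e–m: (114 + 15)/603 = 0.2139; m–ts: (76 + 15)/603 = 0.1509.
Expected DCO frequency = 0.2139 × 0.1509 ≈ 0.03228; observed = 15/603 ≈ 0.02488.
Coefficient of coincidence = 0.02488/0.03228 ≈ 0.77; interference = 1 − 0.77 = 0.23.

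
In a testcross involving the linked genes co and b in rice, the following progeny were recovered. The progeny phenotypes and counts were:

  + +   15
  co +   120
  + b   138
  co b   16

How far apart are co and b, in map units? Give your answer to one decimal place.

10.7 map units

The two most frequent classes, + b (138) and co + (120), are the parental types, so the F1 was + b / co +.
The recombinant classes are + + and co b: 15 + 16 = 31.
Recombination frequency = 31/289 = 0.1073 ≈ 10.7%, i.e. 10.7 map units.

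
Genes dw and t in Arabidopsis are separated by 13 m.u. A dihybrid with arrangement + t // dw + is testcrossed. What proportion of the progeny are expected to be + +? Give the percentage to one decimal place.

A map distance of 13 m.u. corresponds to a recombination frequency of 0.130.
The F1 is + t / dw +, so + + is a recombinant gamete class with expected frequency r/2 = 0.130/2 = 0.0650.
That is 0.0650 = 6.5% of the progeny.

6.5%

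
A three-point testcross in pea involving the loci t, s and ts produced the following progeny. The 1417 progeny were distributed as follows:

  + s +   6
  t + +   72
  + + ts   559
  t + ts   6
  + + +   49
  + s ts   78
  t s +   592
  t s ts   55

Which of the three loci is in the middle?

The two most frequent reciprocal classes, + + ts and t s +, are the parental types, so the F1 was + + ts / t s +.
The two rarest classes, t + ts and + s +, are the double crossovers. Comparing them with the parentals, only the t allele has switched, so t is the middle locus and the order is ts – t – s.

t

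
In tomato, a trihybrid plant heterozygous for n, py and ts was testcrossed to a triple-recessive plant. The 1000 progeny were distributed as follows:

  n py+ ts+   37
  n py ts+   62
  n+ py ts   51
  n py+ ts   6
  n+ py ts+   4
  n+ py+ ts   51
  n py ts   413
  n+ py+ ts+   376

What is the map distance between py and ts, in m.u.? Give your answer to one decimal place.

12.3 m.u.

The two most frequent reciprocal classes, n py ts and n+ py+ ts+, are the parental types, so the F1 was n py ts / n+ py+ ts+.
The two rarest classes, n py+ ts and n+ py ts+, are the double crossovers. Comparing them with the parentals, only the py allele has switched, so py is the middle locus and the order is n – py – ts.
Crossovers in the py–ts interval produce the single-crossover classes n py ts+ and n+ py+ ts (62 + 51 = 113) plus the double crossovers (10).
RF(py–ts) = (113 + 10) / 1000 = 123/1000 = 0.1230 → 12.3 m.u.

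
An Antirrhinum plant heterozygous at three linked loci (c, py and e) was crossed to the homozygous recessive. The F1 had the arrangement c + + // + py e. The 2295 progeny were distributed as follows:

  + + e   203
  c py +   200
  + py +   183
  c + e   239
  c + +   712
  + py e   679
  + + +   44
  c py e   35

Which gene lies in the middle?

The two rarest classes, + + + and c py e, are the double crossovers. Comparing them with the parentals, only the c allele has switched, so c is the middle locus and the order is py – c – e.

c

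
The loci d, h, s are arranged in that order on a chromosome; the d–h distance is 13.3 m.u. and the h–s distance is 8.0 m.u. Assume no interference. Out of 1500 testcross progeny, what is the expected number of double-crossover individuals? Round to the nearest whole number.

Map distances give recombination frequencies of 0.133 and 0.080 for the two intervals.
With no interference, expected double-crossover frequency = 0.133 × 0.080 = 0.01064.
Expected number = 0.01064 × 1500 = 15.96 ≈ 16.

16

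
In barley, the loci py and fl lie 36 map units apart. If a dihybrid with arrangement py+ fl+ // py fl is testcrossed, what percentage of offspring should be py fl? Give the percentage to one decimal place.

32.0%

A map distance of 36 map units corresponds to a recombination frequency of 0.360.
The F1 is py+ fl+ / py fl, so py fl is a parental gamete class with expected frequency (1 − r)/2 = 0.640/2 = 0.3200.
That is 0.3200 = 32.0% of the progeny.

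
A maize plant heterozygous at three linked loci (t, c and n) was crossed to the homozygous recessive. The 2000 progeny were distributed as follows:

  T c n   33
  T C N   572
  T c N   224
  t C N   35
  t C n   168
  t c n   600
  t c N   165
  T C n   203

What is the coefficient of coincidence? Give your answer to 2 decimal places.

0.68

The two most frequent reciprocal classes, T C N and t c n, are the parental types, so the F1 was T C N / t c n.
The two rarest classes, t C N and T c n, are the double crossovers. Comparing them with the parentals, only the t allele has switched, so t is the middle locus and the order is n – t – c.
n–t: (368 + 68)/2000 = 0.2180; t–c: (392 + 68)/2000 = 0.2300.
Expected DCO frequency = 0.2180 × 0.2300 ≈ 0.05014; observed = 68/2000 ≈ 0.03400.
Coefficient of coincidence = 0.03400/0.05014 ≈ 0.68.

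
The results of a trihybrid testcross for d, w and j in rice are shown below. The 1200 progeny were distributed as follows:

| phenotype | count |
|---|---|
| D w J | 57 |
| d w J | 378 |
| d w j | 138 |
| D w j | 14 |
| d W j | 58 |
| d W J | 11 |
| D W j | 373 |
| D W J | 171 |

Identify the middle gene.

The two most frequent reciprocal classes, D W j and d w J, are the parental types, so the F1 was D W j / d w J.
The two rarest classes, D w j and d W J, are the double crossovers. Comparing them with the parentals, only the w allele has switched, so w is the middle locus and the order is j – w – d.

w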